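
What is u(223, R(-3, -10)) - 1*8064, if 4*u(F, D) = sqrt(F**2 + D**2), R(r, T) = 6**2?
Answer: -8064 + 5*sqrt(2041)/4 ≈ -8007.5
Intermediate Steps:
R(r, T) = 36
u(F, D) = sqrt(D**2 + F**2)/4 (u(F, D) = sqrt(F**2 + D**2)/4 = sqrt(D**2 + F**2)/4)
u(223, R(-3, -10)) - 1*8064 = sqrt(36**2 + 223**2)/4 - 1*8064 = sqrt(1296 + 49729)/4 - 8064 = sqrt(51025)/4 - 8064 = (5*sqrt(2041))/4 - 8064 = 5*sqrt(2041)/4 - 8064 = -8064 + 5*sqrt(2041)/4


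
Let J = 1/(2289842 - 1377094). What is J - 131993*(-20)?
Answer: 2409526935281/912748 ≈ 2.6399e+6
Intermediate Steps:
J = 1/912748 ≈ 1.0956e-6
J - 131993*(-20) = 1/912748 - 131993*(-20) = 1/912748 - 1*(-2639860) = 1/912748 + 2639860 = 2409526935281/912748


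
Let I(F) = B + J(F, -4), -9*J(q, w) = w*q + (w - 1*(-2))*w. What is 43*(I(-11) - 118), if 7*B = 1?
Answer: -334927/63 ≈ -5316.3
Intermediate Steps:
B = 1/7 (B = (1/7)*1 = 1/7 ≈ 0.14286)
J(q, w) = -q*w/9 - w*(2 + w)/9 (J(q, w) = -(w*q + (w - 1*(-2))*w)/9 = -(q*w + (w + 2)*w)/9 = -(q*w + (2 + w)*w)/9 = -(q*w + w*(2 + w))/9 = -q*w/9 - w*(2 + w)/9)
I(F) = -47/63 + 4*F/9 (I(F) = 1/7 - 1/9*(-4)*(2 + F - 4) = 1/7 - 1/9*(-4)*(-2 + F) = 1/7 + (-8/9 + 4*F/9) = -47/63 + 4*F/9)
43*(I(-11) - 118) = 43*((-47/63 + (4/9)*(-11)) - 118) = 43*((-47/63 - 44/9) - 118) = 43*(-355/63 - 118) = 43*(-7789/63) = -334927/63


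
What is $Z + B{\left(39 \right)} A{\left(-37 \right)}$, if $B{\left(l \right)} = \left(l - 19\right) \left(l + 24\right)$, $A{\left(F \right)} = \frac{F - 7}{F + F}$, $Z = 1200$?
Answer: $\frac{72120}{37} \approx 1949.2$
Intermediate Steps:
$A{\left(F \right)} = \frac{-7 + F}{2 F}$
$B{\left(l \right)} = \left(-19 + l\right) \left(24 + l\right)$
$Z + B{\left(39 \right)} A{\left(-37 \right)} = 1200 + \left(-456 + 39^{2} + 5 \cdot 39\right) \frac{-7 - 37}{2 \left(-37\right)} = 1200 + \left(-456 + 1521 + 195\right) \frac{1}{2} \left(- \frac{1}{37}\right) \left(-44\right) = 1200 + 1260 \cdot \frac{22}{37} = 1200 + \frac{27720}{37} = \frac{72120}{37}$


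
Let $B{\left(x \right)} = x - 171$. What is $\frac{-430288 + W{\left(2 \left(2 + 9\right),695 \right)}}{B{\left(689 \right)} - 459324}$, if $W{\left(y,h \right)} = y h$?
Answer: $\frac{207499}{229403} \approx 0.90452$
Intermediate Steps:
$B{\left(x \right)} = -171 + x$
$W{\left(y,h \right)} = h y$
$\frac{-430288 + W{\left(2 \left(2 + 9\right),695 \right)}}{B{\left(689 \right)} - 459324} = \frac{-430288 + 695 \cdot 2 \left(2 + 9\right)}{\left(-171 + 689\right) - 459324} = \frac{-430288 + 695 \cdot 2 \cdot 11}{518 - 459324} = \frac{-430288 + 695 \cdot 22}{-458806} = \left(-430288 + 15290\right) \left(- \frac{1}{458806}\right) = \left(-414998\right) \left(- \frac{1}{458806}\right) = \frac{207499}{229403}$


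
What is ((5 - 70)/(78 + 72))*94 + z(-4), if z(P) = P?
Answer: -671/15 ≈ -44.733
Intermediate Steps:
((5 - 70)/(78 + 72))*94 + z(-4) = ((5 - 70)/(78 + 72))*94 - 4 = -65/150*94 - 4 = -65*1/150*94 - 4 = -13/30*94 - 4 = -611/15 - 4 = -671/15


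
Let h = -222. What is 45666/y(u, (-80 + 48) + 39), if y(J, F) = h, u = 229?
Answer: -7611/37 ≈ -205.70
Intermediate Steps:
y(J, F) = -222
45666/y(u, (-80 + 48) + 39) = 45666/(-222) = 45666*(-1/222) = -7611/37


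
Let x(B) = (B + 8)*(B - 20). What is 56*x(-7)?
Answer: -1512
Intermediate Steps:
x(B) = (-20 + B)*(8 + B) (x(B) = (8 + B)*(-20 + B) = (-20 + B)*(8 + B))
56*x(-7) = 56*(-160 + (-7)² - 12*(-7)) = 56*(-160 + 49 + 84) = 56*(-27) = -1512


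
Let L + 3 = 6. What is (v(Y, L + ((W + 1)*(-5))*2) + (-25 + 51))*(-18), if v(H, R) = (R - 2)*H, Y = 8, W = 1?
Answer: 2268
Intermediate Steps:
L = 3 (L = -3 + 6 = 3)
v(H, R) = H*(-2 + R) (v(H, R) = (-2 + R)*H = H*(-2 + R))
(v(Y, L + ((W + 1)*(-5))*2) + (-25 + 51))*(-18) = (8*(-2 + (3 + ((1 + 1)*(-5))*2)) + (-25 + 51))*(-18) = (8*(-2 + (3 + (2*(-5))*2)) + 26)*(-18) = (8*(-2 + (3 - 10*2)) + 26)*(-18) = (8*(-2 + (3 - 20)) + 26)*(-18) = (8*(-2 - 17) + 26)*(-18) = (8*(-19) + 26)*(-18) = (-152 + 26)*(-18) = -126*(-18) = 2268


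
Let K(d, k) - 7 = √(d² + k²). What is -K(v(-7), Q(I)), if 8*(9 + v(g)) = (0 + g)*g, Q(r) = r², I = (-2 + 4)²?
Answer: -7 - √16913/8 ≈ -23.256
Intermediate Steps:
I = 4 (I = 2² = 4)
v(g) = -9 + g²/8 (v(g) = -9 + ((0 + g)*g)/8 = -9 + (g*g)/8 = -9 + g²/8)
K(d, k) = 7 + √(d² + k²)
-K(v(-7), Q(I)) = -(7 + √((-9 + (⅛)*(-7)²)² + (4²)²)) = -(7 + √((-9 + (⅛)*49)² + 16²)) = -(7 + √((-9 + 49/8)² + 256)) = -(7 + √((-23/8)² + 256)) = -(7 + √(529/64 + 256)) = -(7 + √(16913/64)) = -(7 + √16913/8) = -7 - √16913/8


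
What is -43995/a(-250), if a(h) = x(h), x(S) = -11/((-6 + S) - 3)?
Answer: -11394705/11 ≈ -1.0359e+6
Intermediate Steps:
x(S) = -11/(-9 + S)
a(h) = -11/(-9 + h)
-43995/a(-250) = -43995/((-11/(-9 - 250))) = -43995/((-11/(-259))) = -43995/((-11*(-1/259))) = -43995/11/259 = -43995*259/11 = -11394705/11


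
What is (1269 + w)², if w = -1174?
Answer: 9025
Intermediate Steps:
(1269 + w)² = (1269 - 1174)² = 95² = 9025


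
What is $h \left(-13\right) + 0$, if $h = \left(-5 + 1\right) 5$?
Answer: $260$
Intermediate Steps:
$h = -20$ ($h = \left(-4\right) 5 = -20$)
$h \left(-13\right) + 0 = \left(-20\right) \left(-13\right) + 0 = 260 + 0 = 260$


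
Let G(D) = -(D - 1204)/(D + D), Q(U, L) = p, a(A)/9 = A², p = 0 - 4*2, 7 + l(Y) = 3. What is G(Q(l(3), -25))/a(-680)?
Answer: -101/5548800 ≈ -1.8202e-5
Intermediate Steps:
l(Y) = -4 (l(Y) = -7 + 3 = -4)
p = -8 (p = 0 - 8 = -8)
a(A) = 9*A²
Q(U, L) = -8
G(D) = -(-1204 + D)/(2*D)
G(Q(l(3), -25))/a(-680) = ((½)*(1204 - 1*(-8))/(-8))/((9*(-680)²)) = ((½)*(-⅛)*(1204 + 8))/((9*462400)) = ((½)*(-⅛)*1212)/4161600 = -303/4*1/4161600 = -101/5548800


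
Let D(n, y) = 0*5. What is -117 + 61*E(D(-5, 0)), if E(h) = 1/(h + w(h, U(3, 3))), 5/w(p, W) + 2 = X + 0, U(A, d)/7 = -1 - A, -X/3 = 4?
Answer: -1439/5 ≈ -287.80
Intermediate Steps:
X = -12 (X = -3*4 = -12)
U(A, d) = -7 - 7*A (U(A, d) = 7*(-1 - A) = -7 - 7*A)
w(p, W) = -5/14 (w(p, W) = 5/(-2 + (-12 + 0)) = 5/(-2 - 12) = 5/(-14) = 5*(-1/14) = -5/14)
D(n, y) = 0
E(h) = 1/(-5/14 + h) (E(h) = 1/(h - 5/14) = 1/(-5/14 + h))
-117 + 61*E(D(-5, 0)) = -117 + 61*(14/(-5 + 14*0)) = -117 + 61*(14/(-5 + 0)) = -117 + 61*(14/(-5)) = -117 + 61*(14*(-⅕)) = -117 + 61*(-14/5) = -117 - 854/5 = -1439/5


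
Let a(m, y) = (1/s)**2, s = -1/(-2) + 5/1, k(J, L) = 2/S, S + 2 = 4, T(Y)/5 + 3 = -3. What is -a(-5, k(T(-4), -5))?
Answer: -4/121 ≈ -0.033058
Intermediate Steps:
T(Y) = -30 (T(Y) = -15 + 5*(-3) = -15 - 15 = -30)
S = 2 (S = -2 + 4 = 2)
k(J, L) = 1 (k(J, L) = 2/2 = 2*(1/2) = 1)
s = 11/2 (s = -1*(-1/2) + 5*1 = 1/2 + 5 = 11/2 ≈ 5.5000)
a(m, y) = 4/121 (a(m, y) = (1/(11/2))**2 = (2/11)**2 = 4/121)
-a(-5, k(T(-4), -5)) = -1*4/121 = -4/121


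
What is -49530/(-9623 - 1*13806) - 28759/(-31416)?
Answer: 318547013/105149352 ≈ 3.0295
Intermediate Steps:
-49530/(-9623 - 1*13806) - 28759/(-31416) = -49530/(-9623 - 13806) - 28759*(-1/31416) = -49530/(-23429) + 28759/31416 = -49530*(-1/23429) + 28759/31416 = 49530/23429 + 28759/31416 = 318547013/105149352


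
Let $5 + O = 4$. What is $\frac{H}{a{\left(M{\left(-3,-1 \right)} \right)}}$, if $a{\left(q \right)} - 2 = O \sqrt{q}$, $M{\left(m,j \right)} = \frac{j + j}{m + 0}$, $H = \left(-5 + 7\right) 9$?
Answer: $\frac{54}{5} + \frac{9 \sqrt{6}}{5} \approx 15.209$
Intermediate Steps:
$O = -1$ ($O = -5 + 4 = -1$)
$H = 18$ ($H = 2 \cdot 9 = 18$)
$M{\left(m,j \right)} = \frac{2 j}{m}$
$a{\left(q \right)} = 2 - \sqrt{q}$
$\frac{H}{a{\left(M{\left(-3,-1 \right)} \right)}} = \frac{18}{2 - \sqrt{2 \left(-1\right) \frac{1}{-3}}} = \frac{18}{2 - \sqrt{2 \left(-1\right) \left(- \frac{1}{3}\right)}} = \frac{18}{2 - \sqrt{\frac{2}{3}}} = \frac{18}{2 - \frac{\sqrt{6}}{3}}$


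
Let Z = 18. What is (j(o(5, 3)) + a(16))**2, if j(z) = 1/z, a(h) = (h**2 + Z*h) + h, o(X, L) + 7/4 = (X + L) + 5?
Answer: 635241616/2025 ≈ 3.1370e+5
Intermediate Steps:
o(X, L) = 13/4 + L + X (o(X, L) = -7/4 + ((X + L) + 5) = -7/4 + ((L + X) + 5) = -7/4 + (5 + L + X) = 13/4 + L + X)
a(h) = h**2 + 19*h (a(h) = (h**2 + 18*h) + h = h**2 + 19*h)
(j(o(5, 3)) + a(16))**2 = (1/(13/4 + 3 + 5) + 16*(19 + 16))**2 = (1/(45/4) + 16*35)**2 = (4/45 + 560)**2 = (25204/45)**2 = 635241616/2025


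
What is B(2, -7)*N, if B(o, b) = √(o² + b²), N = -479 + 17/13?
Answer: -6210*√53/13 ≈ -3477.7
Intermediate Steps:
N = -6210/13 (N = -479 + 17*(1/13) = -479 + 17/13 = -6210/13 ≈ -477.69)
B(o, b) = √(b² + o²)
B(2, -7)*N = √((-7)² + 2²)*(-6210/13) = √(49 + 4)*(-6210/13) = √53*(-6210/13) = -6210*√53/13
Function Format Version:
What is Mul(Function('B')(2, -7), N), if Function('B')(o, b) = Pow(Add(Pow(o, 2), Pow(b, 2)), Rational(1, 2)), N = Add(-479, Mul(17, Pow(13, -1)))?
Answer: Mul(Rational(-6210, 13), Pow(53, Rational(1, 2))) ≈ -3477.7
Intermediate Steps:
N = Rational(-6210, 13) (N = Add(-479, Mul(17, Rational(1, 13))) = Add(-479, Rational(17, 13)) = Rational(-6210, 13) ≈ -477.69)
Function('B')(o, b) = Pow(Add(Pow(b, 2), Pow(o, 2)), Rational(1, 2))
Mul(Function('B')(2, -7), N) = Mul(Pow(Add(Pow(-7, 2), Pow(2, 2)), Rational(1, 2)), Rational(-6210, 13)) = Mul(Pow(Add(49, 4), Rational(1, 2)), Rational(-6210, 13)) = Mul(Pow(53, Rational(1, 2)), Rational(-6210, 13)) = Mul(Rational(-6210, 13), Pow(53, Rational(1, 2)))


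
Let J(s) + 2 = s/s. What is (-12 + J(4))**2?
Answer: 169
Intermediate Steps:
J(s) = -1 (J(s) = -2 + s/s = -2 + 1 = -1)
(-12 + J(4))**2 = (-12 - 1)**2 = (-13)**2 = 169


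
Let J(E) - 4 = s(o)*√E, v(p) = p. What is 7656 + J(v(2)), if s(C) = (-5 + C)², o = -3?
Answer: 7660 + 64*√2 ≈ 7750.5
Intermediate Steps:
J(E) = 4 + 64*√E (J(E) = 4 + (-5 - 3)²*√E = 4 + (-8)²*√E = 4 + 64*√E)
7656 + J(v(2)) = 7656 + (4 + 64*√2) = 7660 + 64*√2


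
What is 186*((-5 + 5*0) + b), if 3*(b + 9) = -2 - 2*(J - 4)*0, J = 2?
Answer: -2728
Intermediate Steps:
b = -29/3 (b = -9 + (-2 - 2*(2 - 4)*0)/3 = -9 + (-2 - (-4)*0)/3 = -9 + (-2 - 2*0)/3 = -9 + (-2 + 0)/3 = -9 + (⅓)*(-2) = -9 - ⅔ = -29/3 ≈ -9.6667)
186*((-5 + 5*0) + b) = 186*((-5 + 5*0) - 29/3) = 186*((-5 + 0) - 29/3) = 186*(-5 - 29/3) = 186*(-44/3) = -2728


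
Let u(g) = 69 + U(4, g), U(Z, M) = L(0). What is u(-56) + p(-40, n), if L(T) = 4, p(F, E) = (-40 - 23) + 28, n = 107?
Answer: 38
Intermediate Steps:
p(F, E) = -35 (p(F, E) = -63 + 28 = -35)
U(Z, M) = 4
u(g) = 73 (u(g) = 69 + 4 = 73)
u(-56) + p(-40, n) = 73 - 35 = 38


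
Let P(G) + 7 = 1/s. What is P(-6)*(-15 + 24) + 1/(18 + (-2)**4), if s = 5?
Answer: -10399/170 ≈ -61.171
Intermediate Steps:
P(G) = -34/5 (P(G) = -7 + 1/5 = -34/5)
P(-6)*(-15 + 24) + 1/(18 + (-2)**4) = -34*(-15 + 24)/5 + 1/(18 + (-2)**4) = -34/5*9 + 1/(18 + 16) = -306/5 + 1/34 = -10399/170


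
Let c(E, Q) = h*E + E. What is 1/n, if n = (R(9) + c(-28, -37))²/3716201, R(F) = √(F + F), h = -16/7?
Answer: 271282673/90738 - 7432402*√2/15123 ≈ 2294.7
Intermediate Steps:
h = -16/7 (h = -16*⅐ = -16/7 ≈ -2.2857)
c(E, Q) = -9*E/7 (c(E, Q) = -16*E/7 + E = -9*E/7)
R(F) = √2*√F (R(F) = √(2*F) = √2*√F)
n = (36 + 3*√2)²/3716201 (n = (√2*√9 - 9/7*(-28))²/3716201 = (√2*3 + 36)²*(1/3716201) = (3*√2 + 36)²*(1/3716201) = (36 + 3*√2)²*(1/3716201) = (36 + 3*√2)²/3716201 ≈ 0.00043579)
1/n = 1/(1314/3716201 + 216*√2/3716201)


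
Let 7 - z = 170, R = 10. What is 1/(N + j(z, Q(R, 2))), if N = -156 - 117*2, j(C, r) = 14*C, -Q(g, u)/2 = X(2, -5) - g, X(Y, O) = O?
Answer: -1/2672 ≈ -0.00037425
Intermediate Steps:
z = -163 (z = 7 - 1*170 = 7 - 170 = -163)
Q(g, u) = 10 + 2*g (Q(g, u) = -2*(-5 - g) = 10 + 2*g)
N = -390 (N = -156 - 234 = -390)
1/(N + j(z, Q(R, 2))) = 1/(-390 + 14*(-163)) = 1/(-390 - 2282) = 1/(-2672) = -1/2672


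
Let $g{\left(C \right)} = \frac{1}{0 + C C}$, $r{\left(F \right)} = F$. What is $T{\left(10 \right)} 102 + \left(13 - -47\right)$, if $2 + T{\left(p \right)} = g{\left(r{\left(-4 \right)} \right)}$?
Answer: $- \frac{1101}{8} \approx -137.63$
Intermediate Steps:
$g{\left(C \right)} = \frac{1}{C^{2}}$ ($g{\left(C \right)} = \frac{1}{0 + C^{2}} = \frac{1}{C^{2}}$)
$T{\left(p \right)} = - \frac{31}{16}$ ($T{\left(p \right)} = -2 + \frac{1}{16} = - \frac{31}{16}$)
$T{\left(10 \right)} 102 + \left(13 - -47\right) = \left(- \frac{31}{16}\right) 102 + \left(13 - -47\right) = - \frac{1581}{8} + \left(13 + 47\right) = - \frac{1581}{8} + 60 = - \frac{1101}{8}$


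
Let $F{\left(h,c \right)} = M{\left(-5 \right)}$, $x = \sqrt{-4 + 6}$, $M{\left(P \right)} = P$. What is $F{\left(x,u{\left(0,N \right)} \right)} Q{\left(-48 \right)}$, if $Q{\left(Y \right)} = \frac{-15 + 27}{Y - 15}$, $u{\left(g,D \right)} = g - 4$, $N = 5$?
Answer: $\frac{20}{21} \approx 0.95238$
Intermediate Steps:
$u{\left(g,D \right)} = -4 + g$ ($u{\left(g,D \right)} = g - 4 = -4 + g$)
$x = \sqrt{2} \approx 1.4142$
$F{\left(h,c \right)} = -5$
$Q{\left(Y \right)} = \frac{12}{-15 + Y}$
$F{\left(x,u{\left(0,N \right)} \right)} Q{\left(-48 \right)} = - 5 \frac{12}{-15 - 48} = - 5 \frac{12}{-63} = - 5 \cdot 12 \left(- \frac{1}{63}\right) = \left(-5\right) \left(- \frac{4}{21}\right) = \frac{20}{21}$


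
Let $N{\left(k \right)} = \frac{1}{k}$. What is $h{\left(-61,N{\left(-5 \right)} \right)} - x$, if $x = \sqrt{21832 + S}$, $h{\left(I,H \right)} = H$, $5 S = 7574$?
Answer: $- \frac{1}{5} - \frac{\sqrt{583670}}{5} \approx -153.0$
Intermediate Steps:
$S = \frac{7574}{5}$ ($S = \frac{1}{5} \cdot 7574 = \frac{7574}{5} \approx 1514.8$)
$x = \frac{\sqrt{583670}}{5}$ ($x = \sqrt{21832 + \frac{7574}{5}} = \sqrt{\frac{116734}{5}} = \frac{\sqrt{583670}}{5} \approx 152.8$)
$h{\left(-61,N{\left(-5 \right)} \right)} - x = \frac{1}{-5} - \frac{\sqrt{583670}}{5} = - \frac{1}{5} - \frac{\sqrt{583670}}{5}$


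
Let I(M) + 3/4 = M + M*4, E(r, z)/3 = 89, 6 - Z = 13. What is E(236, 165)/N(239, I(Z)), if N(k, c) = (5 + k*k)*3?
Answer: 89/57126 ≈ 0.0015580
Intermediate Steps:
Z = -7 (Z = 6 - 1*13 = 6 - 13 = -7)
E(r, z) = 267 (E(r, z) = 3*89 = 267)
I(M) = -¾ + 5*M (I(M) = -¾ + (M + M*4) = -¾ + (M + 4*M) = -¾ + 5*M)
N(k, c) = 15 + 3*k² (N(k, c) = (5 + k²)*3 = 15 + 3*k²)
E(236, 165)/N(239, I(Z)) = 267/(15 + 3*239²) = 267/(15 + 3*57121) = 267/(15 + 171363) = 267/171378 = 267*(1/171378) = 89/57126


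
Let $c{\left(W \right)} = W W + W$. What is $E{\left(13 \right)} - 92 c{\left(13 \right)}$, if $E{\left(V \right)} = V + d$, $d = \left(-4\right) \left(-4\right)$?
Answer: $-16715$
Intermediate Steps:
$c{\left(W \right)} = W + W^{2}$ ($c{\left(W \right)} = W^{2} + W = W + W^{2}$)
$d = 16$
$E{\left(V \right)} = 16 + V$ ($E{\left(V \right)} = V + 16 = 16 + V$)
$E{\left(13 \right)} - 92 c{\left(13 \right)} = \left(16 + 13\right) - 92 \cdot 13 \left(1 + 13\right) = 29 - 92 \cdot 13 \cdot 14 = 29 - 16744 = -16715$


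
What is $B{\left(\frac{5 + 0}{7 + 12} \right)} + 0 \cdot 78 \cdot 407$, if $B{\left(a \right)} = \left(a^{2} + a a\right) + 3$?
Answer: $\frac{1133}{361} \approx 3.1385$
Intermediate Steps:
$B{\left(a \right)} = 3 + 2 a^{2}$ ($B{\left(a \right)} = \left(a^{2} + a^{2}\right) + 3 = 2 a^{2} + 3 = 3 + 2 a^{2}$)
$B{\left(\frac{5 + 0}{7 + 12} \right)} + 0 \cdot 78 \cdot 407 = \left(3 + 2 \left(\frac{5 + 0}{7 + 12}\right)^{2}\right) + 0 \cdot 78 \cdot 407 = \left(3 + 2 \left(\frac{5}{19}\right)^{2}\right) + 0 \cdot 407 = \left(3 + 2 \left(5 \cdot \frac{1}{19}\right)^{2}\right) + 0 = \left(3 + 2 \left(\frac{5}{19}\right)^{2}\right) + 0 = \left(3 + 2 \cdot \frac{25}{361}\right) + 0 = \left(3 + \frac{50}{361}\right) + 0 = \frac{1133}{361} + 0 = \frac{1133}{361}$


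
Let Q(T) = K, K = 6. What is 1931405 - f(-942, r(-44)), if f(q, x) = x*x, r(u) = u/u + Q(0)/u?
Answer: 934799659/484 ≈ 1.9314e+6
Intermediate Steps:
Q(T) = 6
r(u) = 1 + 6/u (r(u) = u/u + 6/u = 1 + 6/u)
f(q, x) = x**2
1931405 - f(-942, r(-44)) = 1931405 - ((6 - 44)/(-44))**2 = 1931405 - (-1/44*(-38))**2 = 1931405 - (19/22)**2 = 1931405 - 1*361/484 = 1931405 - 361/484 = 934799659/484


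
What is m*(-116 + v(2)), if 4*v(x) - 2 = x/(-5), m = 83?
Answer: -47974/5 ≈ -9594.8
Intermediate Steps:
v(x) = ½ - x/20 (v(x) = ½ + (x/(-5))/4 = ½ + (x*(-⅕))/4 = ½ + (-x/5)/4 = ½ - x/20)
m*(-116 + v(2)) = 83*(-116 + (½ - 1/20*2)) = 83*(-116 + (½ - ⅒)) = 83*(-116 + ⅖) = 83*(-578/5) = -47974/5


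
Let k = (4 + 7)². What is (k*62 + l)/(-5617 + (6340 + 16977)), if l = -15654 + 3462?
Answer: -469/1770 ≈ -0.26497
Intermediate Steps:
l = -12192
k = 121 (k = 11² = 121)
(k*62 + l)/(-5617 + (6340 + 16977)) = (121*62 - 12192)/(-5617 + (6340 + 16977)) = (7502 - 12192)/(-5617 + 23317) = -4690/17700 = -4690*1/17700 = -469/1770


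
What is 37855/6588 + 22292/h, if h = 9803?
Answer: 517952261/64582164 ≈ 8.0201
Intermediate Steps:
37855/6588 + 22292/h = 37855/6588 + 22292/9803 = 517952261/64582164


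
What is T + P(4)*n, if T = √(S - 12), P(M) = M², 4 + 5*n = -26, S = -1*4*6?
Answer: -96 + 6*I ≈ -96.0 + 6.0*I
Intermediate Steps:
S = -24 (S = -4*6 = -24)
n = -6 (n = -⅘ + (⅕)*(-26) = -⅘ - 26/5 = -6)
T = 6*I (T = √(-24 - 12) = √(-36) = 6*I ≈ 6.0*I)
T + P(4)*n = 6*I + 4²*(-6) = 6*I + 16*(-6) = 6*I - 96 = -96 + 6*I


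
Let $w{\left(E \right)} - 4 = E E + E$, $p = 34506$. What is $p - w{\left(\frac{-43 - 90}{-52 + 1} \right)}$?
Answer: $\frac{89715230}{2601} \approx 34493.0$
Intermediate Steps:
$w{\left(E \right)} = 4 + E + E^{2}$ ($w{\left(E \right)} = 4 + \left(E E + E\right) = 4 + \left(E^{2} + E\right) = 4 + \left(E + E^{2}\right) = 4 + E + E^{2}$)
$p - w{\left(\frac{-43 - 90}{-52 + 1} \right)} = 34506 - \left(4 + \frac{-43 - 90}{-52 + 1} + \left(\frac{-43 - 90}{-52 + 1}\right)^{2}\right) = 34506 - \left(4 - \frac{133}{-51} + \left(- \frac{133}{-51}\right)^{2}\right) = 34506 - \left(4 - - \frac{133}{51} + \left(\left(-133\right) \left(- \frac{1}{51}\right)\right)^{2}\right) = 34506 - \left(4 + \frac{133}{51} + \left(\frac{133}{51}\right)^{2}\right) = 34506 - \left(4 + \frac{133}{51} + \frac{17689}{2601}\right) = 34506 - \frac{34876}{2601} = \frac{89715230}{2601}$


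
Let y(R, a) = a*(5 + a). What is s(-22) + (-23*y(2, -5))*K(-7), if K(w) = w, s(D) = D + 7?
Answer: -15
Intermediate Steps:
s(D) = 7 + D
s(-22) + (-23*y(2, -5))*K(-7) = (7 - 22) - (-115)*(5 - 5)*(-7) = -15 - (-115)*0*(-7) = -15 - 23*0*(-7) = -15 + 0*(-7) = -15 + 0 = -15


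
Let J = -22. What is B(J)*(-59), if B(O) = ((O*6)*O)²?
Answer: -497559744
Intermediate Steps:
B(O) = 36*O⁴ (B(O) = ((6*O)*O)² = (6*O²)² = 36*O⁴)
B(J)*(-59) = (36*(-22)⁴)*(-59) = (36*234256)*(-59) = 8433216*(-59) = -497559744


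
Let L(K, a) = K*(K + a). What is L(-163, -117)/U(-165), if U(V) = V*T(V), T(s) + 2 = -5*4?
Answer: 4564/363 ≈ 12.573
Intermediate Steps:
T(s) = -22 (T(s) = -2 - 5*4 = -2 - 20 = -22)
U(V) = -22*V (U(V) = V*(-22) = -22*V)
L(-163, -117)/U(-165) = (-163*(-163 - 117))/((-22*(-165))) = -163*(-280)/3630 = 45640*(1/3630) = 4564/363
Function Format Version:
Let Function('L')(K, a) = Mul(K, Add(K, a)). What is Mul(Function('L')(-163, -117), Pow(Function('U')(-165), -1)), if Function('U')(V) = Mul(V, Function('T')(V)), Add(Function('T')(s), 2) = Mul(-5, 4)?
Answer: Rational(4564, 363) ≈ 12.573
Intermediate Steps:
Function('T')(s) = -22 (Function('T')(s) = Add(-2, Mul(-5, 4)) = Add(-2, -20) = -22)
Function('U')(V) = Mul(-22, V) (Function('U')(V) = Mul(V, -22) = Mul(-22, V))
Mul(Function('L')(-163, -117), Pow(Function('U')(-165), -1)) = Mul(Mul(-163, Add(-163, -117)), Pow(Mul(-22, -165), -1)) = Mul(Mul(-163, -280), Pow(3630, -1)) = Mul(45640, Rational(1, 3630)) = Rational(4564, 363)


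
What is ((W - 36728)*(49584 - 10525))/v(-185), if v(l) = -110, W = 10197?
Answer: 1036274329/110 ≈ 9.4207e+6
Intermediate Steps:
((W - 36728)*(49584 - 10525))/v(-185) = ((10197 - 36728)*(49584 - 10525))/(-110) = -26531*39059*(-1/110) = -1036274329*(-1/110) = 1036274329/110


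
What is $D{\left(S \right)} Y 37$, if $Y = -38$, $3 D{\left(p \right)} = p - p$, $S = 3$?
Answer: $0$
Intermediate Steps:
$D{\left(p \right)} = 0$ ($D{\left(p \right)} = \frac{p - p}{3} = \frac{1}{3} \cdot 0 = 0$)
$D{\left(S \right)} Y 37 = 0 \left(-38\right) 37 = 0 \cdot 37 = 0$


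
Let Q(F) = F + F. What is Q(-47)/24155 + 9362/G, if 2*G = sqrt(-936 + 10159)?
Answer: -94/24155 + 18724*sqrt(9223)/9223 ≈ 194.96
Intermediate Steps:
Q(F) = 2*F
G = sqrt(9223)/2 (G = sqrt(-936 + 10159)/2 = sqrt(9223)/2 ≈ 48.018)
Q(-47)/24155 + 9362/G = (2*(-47))/24155 + 9362/((sqrt(9223)/2)) = -94*1/24155 + 9362*(2*sqrt(9223)/9223) = -94/24155 + 18724*sqrt(9223)/9223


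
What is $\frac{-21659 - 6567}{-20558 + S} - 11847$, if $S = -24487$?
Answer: $- \frac{48510899}{4095} \approx -11846.0$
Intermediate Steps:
$\frac{-21659 - 6567}{-20558 + S} - 11847 = \frac{-21659 - 6567}{-20558 - 24487} - 11847 = - \frac{28226}{-45045} - 11847 = \left(-28226\right) \left(- \frac{1}{45045}\right) - 11847 = \frac{2566}{4095} - 11847 = - \frac{48510899}{4095}$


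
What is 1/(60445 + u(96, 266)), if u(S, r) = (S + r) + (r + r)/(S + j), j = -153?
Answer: 3/182393 ≈ 1.6448e-5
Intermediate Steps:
u(S, r) = S + r + 2*r/(-153 + S) (u(S, r) = (S + r) + (r + r)/(S - 153) = (S + r) + (2*r)/(-153 + S) = (S + r) + 2*r/(-153 + S) = S + r + 2*r/(-153 + S))
1/(60445 + u(96, 266)) = 1/(60445 + (96**2 - 153*96 - 151*266 + 96*266)/(-153 + 96)) = 1/(60445 + (9216 - 14688 - 40166 + 25536)/(-57)) = 1/(60445 - 1/57*(-20102)) = 1/(60445 + 1058/3) = 1/(182393/3) = 3/182393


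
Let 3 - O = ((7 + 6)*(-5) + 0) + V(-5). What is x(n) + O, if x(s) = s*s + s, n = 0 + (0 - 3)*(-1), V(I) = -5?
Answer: 85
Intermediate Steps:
O = 73 (O = 3 - (((7 + 6)*(-5) + 0) - 5) = 3 - ((13*(-5) + 0) - 5) = 3 - ((-65 + 0) - 5) = 3 - (-65 - 5) = 3 - 1*(-70) = 3 + 70 = 73)
n = 3 (n = 0 - 3*(-1) = 0 + 3 = 3)
x(s) = s + s**2 (x(s) = s**2 + s = s + s**2)
x(n) + O = 3*(1 + 3) + 73 = 3*4 + 73 = 12 + 73 = 85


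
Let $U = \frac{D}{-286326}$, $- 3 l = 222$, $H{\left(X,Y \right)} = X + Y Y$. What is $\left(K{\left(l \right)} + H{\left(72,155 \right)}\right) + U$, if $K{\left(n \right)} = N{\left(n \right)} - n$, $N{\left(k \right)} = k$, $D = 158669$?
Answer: $\frac{6899438953}{286326} \approx 24096.0$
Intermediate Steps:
$H{\left(X,Y \right)} = X + Y^{2}$
$l = -74$ ($l = \left(- \frac{1}{3}\right) 222 = -74$)
$U = - \frac{158669}{286326}$ ($U = \frac{158669}{-286326} = 158669 \left(- \frac{1}{286326}\right) = - \frac{158669}{286326} \approx -0.55416$)
$K{\left(n \right)} = 0$ ($K{\left(n \right)} = n - n = 0$)
$\left(K{\left(l \right)} + H{\left(72,155 \right)}\right) + U = \left(0 + \left(72 + 155^{2}\right)\right) - \frac{158669}{286326} = \left(0 + \left(72 + 24025\right)\right) - \frac{158669}{286326} = \left(0 + 24097\right) - \frac{158669}{286326} = 24097 - \frac{158669}{286326} = \frac{6899438953}{286326}$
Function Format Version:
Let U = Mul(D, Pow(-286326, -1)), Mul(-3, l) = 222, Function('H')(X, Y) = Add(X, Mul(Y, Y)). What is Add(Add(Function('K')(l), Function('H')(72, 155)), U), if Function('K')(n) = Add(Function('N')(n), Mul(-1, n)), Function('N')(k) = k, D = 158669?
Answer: Rational(6899438953, 286326) ≈ 24096.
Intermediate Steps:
Function('H')(X, Y) = Add(X, Pow(Y, 2))
l = -74 (l = Mul(Rational(-1, 3), 222) = -74)
U = Rational(-158669, 286326) (U = Mul(158669, Pow(-286326, -1)) = Mul(158669, Rational(-1, 286326)) = Rational(-158669, 286326) ≈ -0.55416)
Function('K')(n) = 0 (Function('K')(n) = Add(n, Mul(-1, n)) = 0)
Add(Add(Function('K')(l), Function('H')(72, 155)), U) = Add(Add(0, Add(72, Pow(155, 2))), Rational(-158669, 286326)) = Add(Add(0, Add(72, 24025)), Rational(-158669, 286326)) = Add(Add(0, 24097), Rational(-158669, 286326)) = Add(24097, Rational(-158669, 286326)) = Rational(6899438953, 286326)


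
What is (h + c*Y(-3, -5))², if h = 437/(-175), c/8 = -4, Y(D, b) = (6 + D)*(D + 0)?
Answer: 2496301369/30625 ≈ 81512.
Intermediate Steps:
Y(D, b) = D*(6 + D) (Y(D, b) = (6 + D)*D = D*(6 + D))
c = -32 (c = 8*(-4) = -32)
h = -437/175 (h = 437*(-1/175) = -437/175 ≈ -2.4971)
(h + c*Y(-3, -5))² = (-437/175 - (-96)*(6 - 3))² = (-437/175 - (-96)*3)² = (-437/175 - 32*(-9))² = (-437/175 + 288)² = (49963/175)² = 2496301369/30625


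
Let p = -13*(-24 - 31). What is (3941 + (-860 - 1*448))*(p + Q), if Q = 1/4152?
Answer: 7816537073/4152 ≈ 1.8826e+6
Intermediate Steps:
p = 715 (p = -13*(-55) = 715)
Q = 1/4152 ≈ 0.00024085
(3941 + (-860 - 1*448))*(p + Q) = (3941 + (-860 - 1*448))*(715 + 1/4152) = (3941 + (-860 - 448))*(2968681/4152) = (3941 - 1308)*(2968681/4152) = 2633*(2968681/4152) = 7816537073/4152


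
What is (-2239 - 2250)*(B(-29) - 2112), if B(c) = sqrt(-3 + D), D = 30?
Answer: 9480768 - 13467*sqrt(3) ≈ 9.4574e+6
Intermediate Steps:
B(c) = 3*sqrt(3) (B(c) = sqrt(-3 + 30) = sqrt(27) = 3*sqrt(3))
(-2239 - 2250)*(B(-29) - 2112) = (-2239 - 2250)*(3*sqrt(3) - 2112) = -4489*(-2112 + 3*sqrt(3)) = 9480768 - 13467*sqrt(3)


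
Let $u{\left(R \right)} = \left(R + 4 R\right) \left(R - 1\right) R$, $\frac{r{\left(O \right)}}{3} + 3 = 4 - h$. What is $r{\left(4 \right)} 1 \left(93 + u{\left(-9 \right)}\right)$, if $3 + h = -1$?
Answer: $-59355$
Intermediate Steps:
$h = -4$ ($h = -3 - 1 = -4$)
$r{\left(O \right)} = 15$ ($r{\left(O \right)} = -9 + 3 \left(4 - -4\right) = -9 + 3 \left(4 + 4\right) = -9 + 3 \cdot 8 = -9 + 24 = 15$)
$u{\left(R \right)} = 5 R^{2} \left(-1 + R\right)$ ($u{\left(R \right)} = 5 R \left(-1 + R\right) R = 5 R^{2} \left(-1 + R\right)$)
$r{\left(4 \right)} 1 \left(93 + u{\left(-9 \right)}\right) = 15 \cdot 1 \left(93 + 5 \left(-9\right)^{2} \left(-1 - 9\right)\right) = 15 \left(93 + 5 \cdot 81 \left(-10\right)\right) = 15 \left(93 - 4050\right) = 15 \left(-3957\right) = -59355$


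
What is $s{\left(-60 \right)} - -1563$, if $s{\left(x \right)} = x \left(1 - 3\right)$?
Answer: $1683$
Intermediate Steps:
$s{\left(x \right)} = - 2 x$ ($s{\left(x \right)} = x \left(-2\right) = - 2 x$)
$s{\left(-60 \right)} - -1563 = \left(-2\right) \left(-60\right) - -1563 = 120 + 1563 = 1683$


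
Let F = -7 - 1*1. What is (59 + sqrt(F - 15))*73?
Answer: 4307 + 73*I*sqrt(23) ≈ 4307.0 + 350.1*I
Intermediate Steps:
F = -8 (F = -7 - 1 = -8)
(59 + sqrt(F - 15))*73 = (59 + sqrt(-8 - 15))*73 = (59 + sqrt(-23))*73 = (59 + I*sqrt(23))*73 = 4307 + 73*I*sqrt(23)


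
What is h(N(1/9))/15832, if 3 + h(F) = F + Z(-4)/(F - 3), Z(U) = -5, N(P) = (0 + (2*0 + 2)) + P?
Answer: 341/1139904 ≈ 0.00029915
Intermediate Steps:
N(P) = 2 + P (N(P) = (0 + (0 + 2)) + P = (0 + 2) + P = 2 + P)
h(F) = -3 + F - 5/(-3 + F) (h(F) = -3 + (F - 5/(F - 3)) = -3 + (F - 5/(-3 + F)) = -3 + F - 5/(-3 + F))
h(N(1/9))/15832 = ((4 + (2 + 1/9)² - 6*(2 + 1/9))/(-3 + (2 + 1/9)))/15832 = ((4 + (2 + ⅑)² - 6*(2 + ⅑))/(-3 + (2 + ⅑)))*(1/15832) = ((4 + (19/9)² - 6*19/9)/(-3 + 19/9))*(1/15832) = ((4 + 361/81 - 38/3)/(-8/9))*(1/15832) = -9/8*(-341/81)*(1/15832) = (341/72)*(1/15832) = 341/1139904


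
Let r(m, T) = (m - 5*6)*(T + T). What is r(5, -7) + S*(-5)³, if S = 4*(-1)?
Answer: 850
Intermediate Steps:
S = -4
r(m, T) = 2*T*(-30 + m) (r(m, T) = (m - 30)*(2*T) = (-30 + m)*(2*T) = 2*T*(-30 + m))
r(5, -7) + S*(-5)³ = 2*(-7)*(-30 + 5) - 4*(-5)³ = 2*(-7)*(-25) - 4*(-125) = 350 + 500 = 850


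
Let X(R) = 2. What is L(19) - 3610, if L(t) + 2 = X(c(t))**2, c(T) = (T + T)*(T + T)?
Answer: -3608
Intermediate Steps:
c(T) = 4*T**2 (c(T) = (2*T)*(2*T) = 4*T**2)
L(t) = 2 (L(t) = -2 + 2**2 = -2 + 4 = 2)
L(19) - 3610 = 2 - 3610 = -3608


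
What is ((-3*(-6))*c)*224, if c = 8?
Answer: 32256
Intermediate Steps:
((-3*(-6))*c)*224 = (-3*(-6)*8)*224 = (18*8)*224 = 144*224 = 32256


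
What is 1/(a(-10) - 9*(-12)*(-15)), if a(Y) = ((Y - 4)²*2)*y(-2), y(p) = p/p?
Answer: -1/1228 ≈ -0.00081433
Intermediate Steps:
y(p) = 1
a(Y) = 2*(-4 + Y)² (a(Y) = ((Y - 4)²*2)*1 = ((-4 + Y)²*2)*1 = (2*(-4 + Y)²)*1 = 2*(-4 + Y)²)
1/(a(-10) - 9*(-12)*(-15)) = 1/(2*(-4 - 10)² - 9*(-12)*(-15)) = 1/(2*(-14)² + 108*(-15)) = 1/(2*196 - 1620) = 1/(392 - 1620) = 1/(-1228) = -1/1228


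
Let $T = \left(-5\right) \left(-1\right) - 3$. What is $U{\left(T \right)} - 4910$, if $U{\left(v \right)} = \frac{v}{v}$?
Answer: $-4909$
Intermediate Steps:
$T = 2$ ($T = 5 - 3 = 2$)
$U{\left(v \right)} = 1$
$U{\left(T \right)} - 4910 = 1 - 4910 = -4909$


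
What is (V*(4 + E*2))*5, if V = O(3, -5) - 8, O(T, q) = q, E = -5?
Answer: 390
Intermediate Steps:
V = -13 (V = -5 - 8 = -13)
(V*(4 + E*2))*5 = -13*(4 - 5*2)*5 = -13*(4 - 10)*5 = -13*(-6)*5 = 78*5 = 390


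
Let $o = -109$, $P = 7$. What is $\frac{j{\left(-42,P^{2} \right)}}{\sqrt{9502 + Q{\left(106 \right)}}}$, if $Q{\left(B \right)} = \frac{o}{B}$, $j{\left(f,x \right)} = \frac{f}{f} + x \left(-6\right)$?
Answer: $- \frac{293 \sqrt{106752918}}{1007103} \approx -3.006$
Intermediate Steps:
$j{\left(f,x \right)} = 1 - 6 x$
$Q{\left(B \right)} = - \frac{109}{B}$
$\frac{j{\left(-42,P^{2} \right)}}{\sqrt{9502 + Q{\left(106 \right)}}} = \frac{1 - 6 \cdot 7^{2}}{\sqrt{9502 - \frac{109}{106}}} = \frac{1 - 294}{\sqrt{9502 - \frac{109}{106}}} = - \frac{293}{\sqrt{\frac{1007103}{106}}} = - \frac{293}{\frac{1}{106} \sqrt{106752918}} = - 293 \frac{\sqrt{106752918}}{1007103} = - \frac{293 \sqrt{106752918}}{1007103}$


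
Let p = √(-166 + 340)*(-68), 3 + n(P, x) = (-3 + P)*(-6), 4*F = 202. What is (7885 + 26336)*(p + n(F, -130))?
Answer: -9855648 - 2327028*√174 ≈ -4.0551e+7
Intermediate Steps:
F = 101/2 (F = (¼)*202 = 101/2 ≈ 50.500)
n(P, x) = 15 - 6*P (n(P, x) = -3 + (-3 + P)*(-6) = -3 + (18 - 6*P) = 15 - 6*P)
p = -68*√174 (p = √174*(-68) = -68*√174 ≈ -896.98)
(7885 + 26336)*(p + n(F, -130)) = (7885 + 26336)*(-68*√174 + (15 - 6*101/2)) = 34221*(-68*√174 + (15 - 303)) = 34221*(-68*√174 - 288) = 34221*(-288 - 68*√174) = -9855648 - 2327028*√174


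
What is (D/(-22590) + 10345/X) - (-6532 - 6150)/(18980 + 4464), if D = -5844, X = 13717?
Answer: 940647221531/605376887610 ≈ 1.5538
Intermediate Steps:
(D/(-22590) + 10345/X) - (-6532 - 6150)/(18980 + 4464) = (-5844/(-22590) + 10345/13717) - (-6532 - 6150)/(18980 + 4464) = (-5844*(-1/22590) + 10345*(1/13717)) - (-12682)/23444 = (974/3765 + 10345/13717) - (-12682)/23444 = 52309283/51644505 - 1*(-6341/11722) = 52309283/51644505 + 6341/11722 = 940647221531/605376887610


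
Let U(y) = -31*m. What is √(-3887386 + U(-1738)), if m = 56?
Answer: I*√3889122 ≈ 1972.1*I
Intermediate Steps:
U(y) = -1736 (U(y) = -31*56 = -1736)
√(-3887386 + U(-1738)) = √(-3887386 - 1736) = √(-3889122) = I*√3889122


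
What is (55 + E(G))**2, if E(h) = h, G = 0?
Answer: 3025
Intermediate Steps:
(55 + E(G))**2 = (55 + 0)**2 = 55**2 = 3025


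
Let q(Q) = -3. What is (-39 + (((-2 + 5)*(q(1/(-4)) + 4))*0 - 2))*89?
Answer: -3649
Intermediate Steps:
(-39 + (((-2 + 5)*(q(1/(-4)) + 4))*0 - 2))*89 = (-39 + (((-2 + 5)*(-3 + 4))*0 - 2))*89 = (-39 + ((3*1)*0 - 2))*89 = (-39 + (3*0 - 2))*89 = (-39 + (0 - 2))*89 = (-39 - 2)*89 = -41*89 = -3649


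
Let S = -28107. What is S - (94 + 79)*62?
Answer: -38833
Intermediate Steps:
S - (94 + 79)*62 = -28107 - (94 + 79)*62 = -28107 - 173*62 = -28107 - 1*10726 = -28107 - 10726 = -38833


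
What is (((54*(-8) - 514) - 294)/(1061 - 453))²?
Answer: 24025/5776 ≈ 4.1595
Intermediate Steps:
(((54*(-8) - 514) - 294)/(1061 - 453))² = (((-432 - 514) - 294)/608)² = ((-946 - 294)*(1/608))² = (-1240*1/608)² = (-155/76)² = 24025/5776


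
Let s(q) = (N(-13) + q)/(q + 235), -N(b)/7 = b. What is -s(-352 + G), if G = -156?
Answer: -139/91 ≈ -1.5275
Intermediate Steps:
N(b) = -7*b
s(q) = (91 + q)/(235 + q) (s(q) = (-7*(-13) + q)/(q + 235) = (91 + q)/(235 + q))
-s(-352 + G) = -(91 + (-352 - 156))/(235 + (-352 - 156)) = -(91 - 508)/(235 - 508) = -(-417)/(-273) = -(-1)*(-417)/273 = -1*139/91 = -139/91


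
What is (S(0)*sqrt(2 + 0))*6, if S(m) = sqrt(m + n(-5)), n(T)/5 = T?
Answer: 30*I*sqrt(2) ≈ 42.426*I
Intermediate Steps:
n(T) = 5*T
S(m) = sqrt(-25 + m) (S(m) = sqrt(m + 5*(-5)) = sqrt(m - 25) = sqrt(-25 + m))
(S(0)*sqrt(2 + 0))*6 = (sqrt(-25 + 0)*sqrt(2 + 0))*6 = (sqrt(-25)*sqrt(2))*6 = ((5*I)*sqrt(2))*6 = (5*I*sqrt(2))*6 = 30*I*sqrt(2)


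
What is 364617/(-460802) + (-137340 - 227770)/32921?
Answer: -180246974477/15170062642 ≈ -11.882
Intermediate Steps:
364617/(-460802) + (-137340 - 227770)/32921 = 364617*(-1/460802) - 365110*1/32921 = -364617/460802 - 365110/32921 = -180246974477/15170062642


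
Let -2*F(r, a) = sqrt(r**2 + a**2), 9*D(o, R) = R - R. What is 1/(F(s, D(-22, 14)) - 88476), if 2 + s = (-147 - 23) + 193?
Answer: -2/176973 ≈ -1.1301e-5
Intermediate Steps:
D(o, R) = 0 (D(o, R) = (R - R)/9 = (1/9)*0 = 0)
s = 21 (s = -2 + ((-147 - 23) + 193) = -2 + (-170 + 193) = -2 + 23 = 21)
F(r, a) = -sqrt(a**2 + r**2)/2 (F(r, a) = -sqrt(r**2 + a**2)/2 = -sqrt(a**2 + r**2)/2)
1/(F(s, D(-22, 14)) - 88476) = 1/(-sqrt(0**2 + 21**2)/2 - 88476) = 1/(-sqrt(0 + 441)/2 - 88476) = 1/(-sqrt(441)/2 - 88476) = 1/(-1/2*21 - 88476) = 1/(-21/2 - 88476) = 1/(-176973/2) = -2/176973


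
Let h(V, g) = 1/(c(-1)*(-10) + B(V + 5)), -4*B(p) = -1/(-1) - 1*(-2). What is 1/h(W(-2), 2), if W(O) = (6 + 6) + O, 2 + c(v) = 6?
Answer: -163/4 ≈ -40.750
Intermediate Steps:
c(v) = 4 (c(v) = -2 + 6 = 4)
W(O) = 12 + O
B(p) = -3/4 (B(p) = -(-1/(-1) - 1*(-2))/4 = -(-1*(-1) + 2)/4 = -(1 + 2)/4 = -1/4*3 = -3/4)
h(V, g) = -4/163 (h(V, g) = 1/(4*(-10) - 3/4) = 1/(-40 - 3/4) = 1/(-163/4) = -4/163)
1/h(W(-2), 2) = 1/(-4/163) = -163/4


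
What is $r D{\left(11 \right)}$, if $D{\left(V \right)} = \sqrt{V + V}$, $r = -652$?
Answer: $- 652 \sqrt{22} \approx -3058.2$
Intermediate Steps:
$D{\left(V \right)} = \sqrt{2} \sqrt{V}$ ($D{\left(V \right)} = \sqrt{2 V} = \sqrt{2} \sqrt{V}$)
$r D{\left(11 \right)} = - 652 \sqrt{2} \sqrt{11} = - 652 \sqrt{22}$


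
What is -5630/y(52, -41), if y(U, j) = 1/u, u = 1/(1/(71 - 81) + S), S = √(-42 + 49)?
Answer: -56300/699 - 563000*√7/699 ≈ -2211.5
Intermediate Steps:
S = √7 ≈ 2.6458
u = 1/(-⅒ + √7) (u = 1/(1/(71 - 81) + √7) = 1/(1/(-10) + √7) = 1/(-⅒ + √7) ≈ 0.39281)
y(U, j) = 1/(10/699 + 100*√7/699)
-5630/y(52, -41) = -5630/(-⅒ + √7)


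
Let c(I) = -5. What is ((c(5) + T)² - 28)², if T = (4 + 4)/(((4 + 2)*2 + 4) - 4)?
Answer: 6889/81 ≈ 85.049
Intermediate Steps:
T = ⅔ (T = 8/((6*2 + 4) - 4) = 8/((12 + 4) - 4) = 8/(16 - 4) = 8/12 = 8*(1/12) = ⅔ ≈ 0.66667)
((c(5) + T)² - 28)² = ((-5 + ⅔)² - 28)² = ((-13/3)² - 28)² = (169/9 - 28)² = (-83/9)² = 6889/81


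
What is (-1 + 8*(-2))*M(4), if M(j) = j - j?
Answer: 0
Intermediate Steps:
M(j) = 0
(-1 + 8*(-2))*M(4) = (-1 + 8*(-2))*0 = (-1 - 16)*0 = -17*0 = 0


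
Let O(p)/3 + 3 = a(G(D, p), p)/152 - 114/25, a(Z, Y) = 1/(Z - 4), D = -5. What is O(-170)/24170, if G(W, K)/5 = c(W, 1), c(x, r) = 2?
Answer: -172343/183692000 ≈ -0.00093822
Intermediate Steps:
G(W, K) = 10 (G(W, K) = 5*2 = 10)
a(Z, Y) = 1/(-4 + Z)
O(p) = -172343/7600 (O(p) = -9 + 3*(1/((-4 + 10)*152) - 114/25) = -9 + 3*((1/152)/6 - 114*1/25) = -9 + 3*((⅙)*(1/152) - 114/25) = -9 + 3*(1/912 - 114/25) = -9 + 3*(-103943/22800) = -9 - 103943/7600 = -172343/7600)
O(-170)/24170 = -172343/7600/24170 = -172343/7600*1/24170 = -172343/183692000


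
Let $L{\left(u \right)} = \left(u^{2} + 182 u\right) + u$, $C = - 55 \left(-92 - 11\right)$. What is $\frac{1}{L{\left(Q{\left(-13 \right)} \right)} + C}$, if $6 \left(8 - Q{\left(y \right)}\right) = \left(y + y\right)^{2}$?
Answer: $- \frac{9}{22805} \approx -0.00039465$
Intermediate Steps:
$Q{\left(y \right)} = 8 - \frac{2 y^{2}}{3}$ ($Q{\left(y \right)} = 8 - \frac{\left(y + y\right)^{2}}{6} = 8 - \frac{\left(2 y\right)^{2}}{6} = 8 - \frac{4 y^{2}}{6} = 8 - \frac{2 y^{2}}{3}$)
$C = 5665$ ($C = \left(-55\right) \left(-103\right) = 5665$)
$L{\left(u \right)} = u^{2} + 183 u$
$\frac{1}{L{\left(Q{\left(-13 \right)} \right)} + C} = \frac{1}{\left(8 - \frac{2 \left(-13\right)^{2}}{3}\right) \left(183 + \left(8 - \frac{2 \left(-13\right)^{2}}{3}\right)\right) + 5665} = \frac{1}{\left(8 - \frac{338}{3}\right) \left(183 + \left(8 - \frac{338}{3}\right)\right) + 5665} = \frac{1}{- \frac{314 \left(183 - \frac{314}{3}\right)}{3} + 5665} = \frac{1}{\left(- \frac{314}{3}\right) \frac{235}{3} + 5665} = \frac{1}{- \frac{73790}{9} + 5665} = \frac{1}{- \frac{22805}{9}} = - \frac{9}{22805}$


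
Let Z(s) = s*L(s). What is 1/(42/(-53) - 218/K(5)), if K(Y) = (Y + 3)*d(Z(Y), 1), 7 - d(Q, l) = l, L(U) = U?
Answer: -1272/6785 ≈ -0.18747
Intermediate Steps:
Z(s) = s² (Z(s) = s*s = s²)
d(Q, l) = 7 - l
K(Y) = 18 + 6*Y (K(Y) = (Y + 3)*(7 - 1*1) = (3 + Y)*(7 - 1) = (3 + Y)*6 = 18 + 6*Y)
1/(42/(-53) - 218/K(5)) = 1/(42/(-53) - 218/(18 + 6*5)) = 1/(42*(-1/53) - 218/(18 + 30)) = 1/(-42/53 - 218/48) = 1/(-42/53 - 218*1/48) = 1/(-42/53 - 109/24) = 1/(-6785/1272) = -1272/6785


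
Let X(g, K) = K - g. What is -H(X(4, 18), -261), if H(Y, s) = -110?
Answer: 110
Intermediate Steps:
-H(X(4, 18), -261) = -1*(-110) = 110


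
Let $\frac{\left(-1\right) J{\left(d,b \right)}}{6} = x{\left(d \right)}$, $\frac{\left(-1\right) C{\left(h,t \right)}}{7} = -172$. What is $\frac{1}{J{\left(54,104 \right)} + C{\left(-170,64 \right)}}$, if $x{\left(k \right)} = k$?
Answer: $\frac{1}{880} \approx 0.0011364$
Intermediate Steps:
$C{\left(h,t \right)} = 1204$ ($C{\left(h,t \right)} = \left(-7\right) \left(-172\right) = 1204$)
$J{\left(d,b \right)} = - 6 d$
$\frac{1}{J{\left(54,104 \right)} + C{\left(-170,64 \right)}} = \frac{1}{\left(-6\right) 54 + 1204} = \frac{1}{-324 + 1204} = \frac{1}{880}$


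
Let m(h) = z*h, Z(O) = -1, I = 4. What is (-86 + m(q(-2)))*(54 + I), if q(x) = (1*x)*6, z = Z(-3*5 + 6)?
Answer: -4292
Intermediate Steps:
z = -1
q(x) = 6*x (q(x) = x*6 = 6*x)
m(h) = -h
(-86 + m(q(-2)))*(54 + I) = (-86 - 6*(-2))*(54 + 4) = (-86 - 1*(-12))*58 = (-86 + 12)*58 = -74*58 = -4292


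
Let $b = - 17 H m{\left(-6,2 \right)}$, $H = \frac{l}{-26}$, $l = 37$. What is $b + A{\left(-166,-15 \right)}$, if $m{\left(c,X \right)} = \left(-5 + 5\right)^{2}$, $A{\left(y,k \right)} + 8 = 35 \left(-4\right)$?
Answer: $-148$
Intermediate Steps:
$A{\left(y,k \right)} = -148$ ($A{\left(y,k \right)} = -8 + 35 \left(-4\right) = -8 - 140 = -148$)
$m{\left(c,X \right)} = 0$ ($m{\left(c,X \right)} = 0^{2} = 0$)
$H = - \frac{37}{26}$ ($H = \frac{37}{-26} = 37 \left(- \frac{1}{26}\right) = - \frac{37}{26} \approx -1.4231$)
$b = 0$ ($b = \left(-17\right) \left(- \frac{37}{26}\right) 0 = \frac{629}{26} \cdot 0 = 0$)
$b + A{\left(-166,-15 \right)} = 0 - 148 = -148$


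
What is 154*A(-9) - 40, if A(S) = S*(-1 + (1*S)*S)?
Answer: -110920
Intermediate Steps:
A(S) = S*(-1 + S²) (A(S) = S*(-1 + S*S) = S*(-1 + S²))
154*A(-9) - 40 = 154*((-9)³ - 1*(-9)) - 40 = 154*(-729 + 9) - 40 = 154*(-720) - 40 = -110880 - 40 = -110920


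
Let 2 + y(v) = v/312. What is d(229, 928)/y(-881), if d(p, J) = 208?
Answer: -64896/1505 ≈ -43.120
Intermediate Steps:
y(v) = -2 + v/312
d(229, 928)/y(-881) = 208/(-2 + (1/312)*(-881)) = 208/(-2 - 881/312) = 208/(-1505/312) = 208*(-312/1505) = -64896/1505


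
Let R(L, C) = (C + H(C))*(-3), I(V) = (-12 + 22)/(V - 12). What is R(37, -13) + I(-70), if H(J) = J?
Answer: 3193/41 ≈ 77.878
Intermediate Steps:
I(V) = 10/(-12 + V)
R(L, C) = -6*C (R(L, C) = (C + C)*(-3) = (2*C)*(-3) = -6*C)
R(37, -13) + I(-70) = -6*(-13) + 10/(-12 - 70) = 78 + 10/(-82) = 78 + 10*(-1/82) = 78 - 5/41 = 3193/41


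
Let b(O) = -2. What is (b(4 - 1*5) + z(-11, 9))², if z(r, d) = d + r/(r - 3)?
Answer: 11881/196 ≈ 60.617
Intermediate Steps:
z(r, d) = d + r/(-3 + r)
(b(4 - 1*5) + z(-11, 9))² = (-2 + (-11 - 3*9 + 9*(-11))/(-3 - 11))² = (-2 + (-11 - 27 - 99)/(-14))² = (-2 - 1/14*(-137))² = (-2 + 137/14)² = (109/14)² = 11881/196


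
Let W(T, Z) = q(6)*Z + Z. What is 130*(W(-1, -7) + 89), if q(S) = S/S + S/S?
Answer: 8840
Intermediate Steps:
q(S) = 2 (q(S) = 1 + 1 = 2)
W(T, Z) = 3*Z (W(T, Z) = 2*Z + Z = 3*Z)
130*(W(-1, -7) + 89) = 130*(3*(-7) + 89) = 130*(-21 + 89) = 130*68 = 8840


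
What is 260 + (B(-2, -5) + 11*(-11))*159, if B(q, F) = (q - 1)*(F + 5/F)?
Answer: -16117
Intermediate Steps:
B(q, F) = (-1 + q)*(F + 5/F)
260 + (B(-2, -5) + 11*(-11))*159 = 260 + ((-5 + 5*(-2) + (-5)**2*(-1 - 2))/(-5) + 11*(-11))*159 = 260 + (-(-5 - 10 + 25*(-3))/5 - 121)*159 = 260 + (-(-5 - 10 - 75)/5 - 121)*159 = 260 + (-1/5*(-90) - 121)*159 = 260 + (18 - 121)*159 = 260 - 103*159 = 260 - 16377 = -16117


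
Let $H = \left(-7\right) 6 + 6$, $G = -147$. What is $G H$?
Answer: $5292$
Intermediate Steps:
$H = -36$ ($H = -42 + 6 = -36$)
$G H = \left(-147\right) \left(-36\right) = 5292$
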